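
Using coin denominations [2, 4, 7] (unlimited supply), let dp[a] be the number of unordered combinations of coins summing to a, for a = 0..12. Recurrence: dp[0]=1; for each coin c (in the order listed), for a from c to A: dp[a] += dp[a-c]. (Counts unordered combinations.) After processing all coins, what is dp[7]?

1

after  coin     0     1     2     3     4     5     6     7     8     9    10    11    12
          2     1     0     1     0     1     0     1     0     1     0     1     0     1
          4     1     0     1     0     2     0     2     0     3     0     3     0     4
          7     1     0     1     0     2     0     2     1     3     1     3     2     4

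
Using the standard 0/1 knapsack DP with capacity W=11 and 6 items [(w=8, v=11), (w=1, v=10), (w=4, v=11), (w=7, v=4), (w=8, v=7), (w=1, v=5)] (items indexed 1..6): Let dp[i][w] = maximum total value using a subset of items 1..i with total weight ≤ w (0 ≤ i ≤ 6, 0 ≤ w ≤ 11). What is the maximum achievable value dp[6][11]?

i\w   0   1   2   3   4   5   6   7   8   9  10  11
  0   0   0   0   0   0   0   0   0   0   0   0   0
  1   0   0   0   0   0   0   0   0  11  11  11  11
  2   0  10  10  10  10  10  10  10  11  21  21  21
  3   0  10  10  10  11  21  21  21  21  21  21  21
  4   0  10  10  10  11  21  21  21  21  21  21  21
  5   0  10  10  10  11  21  21  21  21  21  21  21
  6   0  10  15  15  15  21  26  26  26  26  26  26

26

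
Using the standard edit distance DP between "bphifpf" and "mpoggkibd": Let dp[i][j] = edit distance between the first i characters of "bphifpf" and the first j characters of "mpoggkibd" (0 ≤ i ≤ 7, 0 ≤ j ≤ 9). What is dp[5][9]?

7

   ''  m  p  o  g  g  k  i  b  d
''  0  1  2  3  4  5  6  7  8  9
 b  1  1  2  3  4  5  6  7  7  8
 p  2  2  1  2  3  4  5  6  7  8
 h  3  3  2  2  3  4  5  6  7  8
 i  4  4  3  3  3  4  5  5  6  7
 f  5  5  4  4  4  4  5  6  6  7
 p  6  6  5  5  5  5  5  6  7  7
 f  7  7  6  6  6  6  6  6  7  8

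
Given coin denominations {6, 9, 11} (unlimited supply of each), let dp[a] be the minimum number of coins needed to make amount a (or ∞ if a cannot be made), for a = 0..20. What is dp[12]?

 a  0  1  2  3  4  5  6  7  8  9 10 11 12 13 14 15 16 17 18 19 20
dp  0  -  -  -  -  -  1  -  -  1  -  1  2  -  -  2  -  2  2  -  2
(- denotes ∞ / unreachable)

2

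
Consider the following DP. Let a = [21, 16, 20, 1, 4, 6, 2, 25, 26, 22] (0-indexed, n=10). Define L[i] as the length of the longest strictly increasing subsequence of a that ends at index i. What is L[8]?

   i    0    1    2    3    4    5    6    7    8    9
a[i]   21   16   20    1    4    6    2   25   26   22
L[i]    1    1    2    1    2    3    2    4    5    4

5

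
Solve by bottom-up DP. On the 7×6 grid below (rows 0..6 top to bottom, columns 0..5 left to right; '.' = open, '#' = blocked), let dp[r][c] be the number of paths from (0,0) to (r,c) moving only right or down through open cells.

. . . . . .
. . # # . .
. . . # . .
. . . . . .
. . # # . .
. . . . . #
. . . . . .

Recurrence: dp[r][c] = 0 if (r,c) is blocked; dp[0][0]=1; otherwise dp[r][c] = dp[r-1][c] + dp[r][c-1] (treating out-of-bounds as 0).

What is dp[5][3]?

r\c   0   1   2   3   4   5
  0   1   1   1   1   1   1
  1   1   2   0   0   1   2
  2   1   3   3   0   1   3
  3   1   4   7   7   8  11
  4   1   5   0   0   8  19
  5   1   6   6   6  14   0
  6   1   7  13  19  33  33

6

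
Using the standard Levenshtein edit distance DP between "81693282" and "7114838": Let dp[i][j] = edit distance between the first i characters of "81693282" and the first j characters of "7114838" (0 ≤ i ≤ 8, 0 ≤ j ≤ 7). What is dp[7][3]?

   ''  7  1  1  4  8  3  8
''  0  1  2  3  4  5  6  7
 8  1  1  2  3  4  4  5  6
 1  2  2  1  2  3  4  5  6
 6  3  3  2  2  3  4  5  6
 9  4  4  3  3  3  4  5  6
 3  5  5  4  4  4  4  4  5
 2  6  6  5  5  5  5  5  5
 8  7  7  6  6  6  5  6  5
 2  8  8  7  7  7  6  6  6

6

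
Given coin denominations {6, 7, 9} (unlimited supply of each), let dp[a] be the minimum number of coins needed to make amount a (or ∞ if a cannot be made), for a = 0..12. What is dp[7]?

 a  0  1  2  3  4  5  6  7  8  9 10 11 12
dp  0  -  -  -  -  -  1  1  -  1  -  -  2
(- denotes ∞ / unreachable)

1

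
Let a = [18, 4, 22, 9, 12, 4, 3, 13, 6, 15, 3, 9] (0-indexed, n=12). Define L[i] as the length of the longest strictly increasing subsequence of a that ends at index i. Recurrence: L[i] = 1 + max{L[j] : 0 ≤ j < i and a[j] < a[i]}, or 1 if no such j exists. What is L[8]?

   i    0    1    2    3    4    5    6    7    8    9   10   11
a[i]   18    4   22    9   12    4    3   13    6   15    3    9
L[i]    1    1    2    2    3    1    1    4    2    5    1    3

2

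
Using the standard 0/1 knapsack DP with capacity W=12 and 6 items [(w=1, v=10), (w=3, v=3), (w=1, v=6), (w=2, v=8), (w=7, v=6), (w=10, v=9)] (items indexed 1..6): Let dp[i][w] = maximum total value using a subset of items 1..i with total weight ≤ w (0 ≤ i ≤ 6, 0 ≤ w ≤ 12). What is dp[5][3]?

18

i\w   0   1   2   3   4   5   6   7   8   9  10  11  12
  0   0   0   0   0   0   0   0   0   0   0   0   0   0
  1   0  10  10  10  10  10  10  10  10  10  10  10  10
  2   0  10  10  10  13  13  13  13  13  13  13  13  13
  3   0  10  16  16  16  19  19  19  19  19  19  19  19
  4   0  10  16  18  24  24  24  27  27  27  27  27  27
  5   0  10  16  18  24  24  24  27  27  27  27  30  30
  6   0  10  16  18  24  24  24  27  27  27  27  30  30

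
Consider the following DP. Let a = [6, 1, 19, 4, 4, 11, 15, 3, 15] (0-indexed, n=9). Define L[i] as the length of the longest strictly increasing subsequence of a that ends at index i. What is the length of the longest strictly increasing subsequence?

   i    0    1    2    3    4    5    6    7    8
a[i]    6    1   19    4    4   11   15    3   15
L[i]    1    1    2    2    2    3    4    2    4

4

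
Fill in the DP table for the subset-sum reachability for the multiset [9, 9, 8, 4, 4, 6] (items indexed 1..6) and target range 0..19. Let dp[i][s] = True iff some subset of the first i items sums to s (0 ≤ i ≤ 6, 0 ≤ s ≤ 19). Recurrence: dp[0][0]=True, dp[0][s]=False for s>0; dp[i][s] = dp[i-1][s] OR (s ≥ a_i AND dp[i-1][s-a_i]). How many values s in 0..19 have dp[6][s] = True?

i\s   0   1   2   3   4   5   6   7   8   9  10  11  12  13  14  15  16  17  18  19
  0   T   F   F   F   F   F   F   F   F   F   F   F   F   F   F   F   F   F   F   F
  1   T   F   F   F   F   F   F   F   F   T   F   F   F   F   F   F   F   F   F   F
  2   T   F   F   F   F   F   F   F   F   T   F   F   F   F   F   F   F   F   T   F
  3   T   F   F   F   F   F   F   F   T   T   F   F   F   F   F   F   F   T   T   F
  4   T   F   F   F   T   F   F   F   T   T   F   F   T   T   F   F   F   T   T   F
  5   T   F   F   F   T   F   F   F   T   T   F   F   T   T   F   F   T   T   T   F
  6   T   F   F   F   T   F   T   F   T   T   T   F   T   T   T   T   T   T   T   T

14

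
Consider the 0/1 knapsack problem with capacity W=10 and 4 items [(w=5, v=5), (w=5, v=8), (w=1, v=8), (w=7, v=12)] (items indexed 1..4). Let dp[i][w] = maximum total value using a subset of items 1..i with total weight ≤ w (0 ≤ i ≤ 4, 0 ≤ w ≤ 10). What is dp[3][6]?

i\w   0   1   2   3   4   5   6   7   8   9  10
  0   0   0   0   0   0   0   0   0   0   0   0
  1   0   0   0   0   0   5   5   5   5   5   5
  2   0   0   0   0   0   8   8   8   8   8  13
  3   0   8   8   8   8   8  16  16  16  16  16
  4   0   8   8   8   8   8  16  16  20  20  20

16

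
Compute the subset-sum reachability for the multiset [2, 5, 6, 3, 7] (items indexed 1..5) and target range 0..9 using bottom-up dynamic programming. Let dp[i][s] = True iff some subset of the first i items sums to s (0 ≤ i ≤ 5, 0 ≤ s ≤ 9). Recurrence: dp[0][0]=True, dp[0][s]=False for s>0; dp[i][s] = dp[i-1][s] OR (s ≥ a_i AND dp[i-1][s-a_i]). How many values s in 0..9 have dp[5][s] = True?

8

i\s   0   1   2   3   4   5   6   7   8   9
  0   T   F   F   F   F   F   F   F   F   F
  1   T   F   T   F   F   F   F   F   F   F
  2   T   F   T   F   F   T   F   T   F   F
  3   T   F   T   F   F   T   T   T   T   F
  4   T   F   T   T   F   T   T   T   T   T
  5   T   F   T   T   F   T   T   T   T   T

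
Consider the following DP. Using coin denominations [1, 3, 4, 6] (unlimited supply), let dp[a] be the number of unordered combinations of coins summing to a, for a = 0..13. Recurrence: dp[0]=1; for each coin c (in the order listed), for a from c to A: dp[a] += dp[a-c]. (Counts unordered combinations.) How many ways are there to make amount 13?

after  coin     0     1     2     3     4     5     6     7     8     9    10    11    12    13
          1     1     1     1     1     1     1     1     1     1     1     1     1     1     1
          3     1     1     1     2     2     2     3     3     3     4     4     4     5     5
          4     1     1     1     2     3     3     4     5     6     7     8     9    11    12
          6     1     1     1     2     3     3     5     6     7     9    11    12    16    18

18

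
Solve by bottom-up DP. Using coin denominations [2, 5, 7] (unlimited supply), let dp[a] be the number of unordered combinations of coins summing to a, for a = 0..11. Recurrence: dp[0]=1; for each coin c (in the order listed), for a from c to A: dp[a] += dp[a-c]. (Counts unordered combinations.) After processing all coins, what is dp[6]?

1

after  coin     0     1     2     3     4     5     6     7     8     9    10    11
          2     1     0     1     0     1     0     1     0     1     0     1     0
          5     1     0     1     0     1     1     1     1     1     1     2     1
          7     1     0     1     0     1     1     1     2     1     2     2     2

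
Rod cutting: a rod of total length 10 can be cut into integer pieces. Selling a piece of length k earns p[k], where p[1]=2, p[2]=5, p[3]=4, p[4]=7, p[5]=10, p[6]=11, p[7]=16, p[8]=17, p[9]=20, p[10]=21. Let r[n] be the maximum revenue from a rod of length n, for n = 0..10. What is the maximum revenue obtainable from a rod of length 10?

25

   n    0    1    2    3    4    5    6    7    8    9   10
r[n]    0    2    5    7   10   12   15   17   20   22   25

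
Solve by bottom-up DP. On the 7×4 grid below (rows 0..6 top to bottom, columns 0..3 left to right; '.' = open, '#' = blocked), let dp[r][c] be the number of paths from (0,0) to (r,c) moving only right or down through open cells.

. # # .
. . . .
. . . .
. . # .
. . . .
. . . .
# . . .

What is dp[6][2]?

r\c   0   1   2   3
  0   1   0   0   0
  1   1   1   1   1
  2   1   2   3   4
  3   1   3   0   4
  4   1   4   4   8
  5   1   5   9  17
  6   0   5  14  31

14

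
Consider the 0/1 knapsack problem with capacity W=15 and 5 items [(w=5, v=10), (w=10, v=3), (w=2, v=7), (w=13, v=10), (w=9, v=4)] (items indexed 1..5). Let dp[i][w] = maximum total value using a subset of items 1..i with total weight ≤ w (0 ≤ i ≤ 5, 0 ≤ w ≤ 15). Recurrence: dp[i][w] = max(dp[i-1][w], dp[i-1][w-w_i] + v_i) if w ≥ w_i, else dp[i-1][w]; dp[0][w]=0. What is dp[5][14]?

i\w   0   1   2   3   4   5   6   7   8   9  10  11  12  13  14  15
  0   0   0   0   0   0   0   0   0   0   0   0   0   0   0   0   0
  1   0   0   0   0   0  10  10  10  10  10  10  10  10  10  10  10
  2   0   0   0   0   0  10  10  10  10  10  10  10  10  10  10  13
  3   0   0   7   7   7  10  10  17  17  17  17  17  17  17  17  17
  4   0   0   7   7   7  10  10  17  17  17  17  17  17  17  17  17
  5   0   0   7   7   7  10  10  17  17  17  17  17  17  17  17  17

17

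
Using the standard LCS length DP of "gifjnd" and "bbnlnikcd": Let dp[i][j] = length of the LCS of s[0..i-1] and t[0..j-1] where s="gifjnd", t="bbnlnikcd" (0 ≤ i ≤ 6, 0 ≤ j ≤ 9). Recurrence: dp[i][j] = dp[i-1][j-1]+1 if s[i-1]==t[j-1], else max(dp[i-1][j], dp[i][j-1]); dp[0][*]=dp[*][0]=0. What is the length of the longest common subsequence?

2

   ''  b  b  n  l  n  i  k  c  d
''  0  0  0  0  0  0  0  0  0  0
 g  0  0  0  0  0  0  0  0  0  0
 i  0  0  0  0  0  0  1  1  1  1
 f  0  0  0  0  0  0  1  1  1  1
 j  0  0  0  0  0  0  1  1  1  1
 n  0  0  0  1  1  1  1  1  1  1
 d  0  0  0  1  1  1  1  1  1  2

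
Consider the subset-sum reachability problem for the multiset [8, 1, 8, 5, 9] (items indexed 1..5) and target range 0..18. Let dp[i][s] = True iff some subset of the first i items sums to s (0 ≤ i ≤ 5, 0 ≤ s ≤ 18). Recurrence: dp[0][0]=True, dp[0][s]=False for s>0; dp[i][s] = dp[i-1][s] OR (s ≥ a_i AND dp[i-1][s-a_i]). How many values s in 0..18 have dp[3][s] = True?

6

i\s   0   1   2   3   4   5   6   7   8   9  10  11  12  13  14  15  16  17  18
  0   T   F   F   F   F   F   F   F   F   F   F   F   F   F   F   F   F   F   F
  1   T   F   F   F   F   F   F   F   T   F   F   F   F   F   F   F   F   F   F
  2   T   T   F   F   F   F   F   F   T   T   F   F   F   F   F   F   F   F   F
  3   T   T   F   F   F   F   F   F   T   T   F   F   F   F   F   F   T   T   F
  4   T   T   F   F   F   T   T   F   T   T   F   F   F   T   T   F   T   T   F
  5   T   T   F   F   F   T   T   F   T   T   T   F   F   T   T   T   T   T   T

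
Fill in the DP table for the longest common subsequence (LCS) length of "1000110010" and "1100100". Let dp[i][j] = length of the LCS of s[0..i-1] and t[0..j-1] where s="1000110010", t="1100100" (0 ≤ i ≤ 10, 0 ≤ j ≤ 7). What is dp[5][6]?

4

   ''  1  1  0  0  1  0  0
''  0  0  0  0  0  0  0  0
 1  0  1  1  1  1  1  1  1
 0  0  1  1  2  2  2  2  2
 0  0  1  1  2  3  3  3  3
 0  0  1  1  2  3  3  4  4
 1  0  1  2  2  3  4  4  4
 1  0  1  2  2  3  4  4  4
 0  0  1  2  3  3  4  5  5
 0  0  1  2  3  4  4  5  6
 1  0  1  2  3  4  5  5  6
 0  0  1  2  3  4  5  6  6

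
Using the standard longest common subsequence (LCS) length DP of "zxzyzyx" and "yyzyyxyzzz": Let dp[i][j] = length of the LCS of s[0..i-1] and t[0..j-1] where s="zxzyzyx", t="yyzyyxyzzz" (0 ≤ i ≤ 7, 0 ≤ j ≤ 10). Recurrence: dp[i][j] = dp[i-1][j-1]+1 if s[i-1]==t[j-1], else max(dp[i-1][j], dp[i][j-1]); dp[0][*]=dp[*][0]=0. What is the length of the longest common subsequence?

   ''  y  y  z  y  y  x  y  z  z  z
''  0  0  0  0  0  0  0  0  0  0  0
 z  0  0  0  1  1  1  1  1  1  1  1
 x  0  0  0  1  1  1  2  2  2  2  2
 z  0  0  0  1  1  1  2  2  3  3  3
 y  0  1  1  1  2  2  2  3  3  3  3
 z  0  1  1  2  2  2  2  3  4  4  4
 y  0  1  2  2  3  3  3  3  4  4  4
 x  0  1  2  2  3  3  4  4  4  4  4

4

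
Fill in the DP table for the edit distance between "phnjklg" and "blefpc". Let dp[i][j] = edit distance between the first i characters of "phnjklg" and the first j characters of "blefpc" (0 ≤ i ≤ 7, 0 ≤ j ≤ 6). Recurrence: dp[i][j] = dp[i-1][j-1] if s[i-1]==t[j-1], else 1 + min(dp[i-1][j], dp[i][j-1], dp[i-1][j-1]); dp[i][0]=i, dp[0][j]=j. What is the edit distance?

   ''  b  l  e  f  p  c
''  0  1  2  3  4  5  6
 p  1  1  2  3  4  4  5
 h  2  2  2  3  4  5  5
 n  3  3  3  3  4  5  6
 j  4  4  4  4  4  5  6
 k  5  5  5  5  5  5  6
 l  6  6  5  6  6  6  6
 g  7  7  6  6  7  7  7

7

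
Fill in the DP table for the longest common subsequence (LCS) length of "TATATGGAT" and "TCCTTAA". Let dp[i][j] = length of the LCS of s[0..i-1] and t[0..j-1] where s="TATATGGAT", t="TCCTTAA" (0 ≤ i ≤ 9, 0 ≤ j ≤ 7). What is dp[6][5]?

3

   ''  T  C  C  T  T  A  A
''  0  0  0  0  0  0  0  0
 T  0  1  1  1  1  1  1  1
 A  0  1  1  1  1  1  2  2
 T  0  1  1  1  2  2  2  2
 A  0  1  1  1  2  2  3  3
 T  0  1  1  1  2  3  3  3
 G  0  1  1  1  2  3  3  3
 G  0  1  1  1  2  3  3  3
 A  0  1  1  1  2  3  4  4
 T  0  1  1  1  2  3  4  4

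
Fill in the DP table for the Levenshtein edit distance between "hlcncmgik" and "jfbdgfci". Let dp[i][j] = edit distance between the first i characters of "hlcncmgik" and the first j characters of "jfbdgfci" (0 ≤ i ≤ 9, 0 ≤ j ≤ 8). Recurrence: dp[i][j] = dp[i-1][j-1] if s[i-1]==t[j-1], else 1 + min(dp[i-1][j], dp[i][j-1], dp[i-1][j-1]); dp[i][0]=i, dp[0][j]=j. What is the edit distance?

8

   ''  j  f  b  d  g  f  c  i
''  0  1  2  3  4  5  6  7  8
 h  1  1  2  3  4  5  6  7  8
 l  2  2  2  3  4  5  6  7  8
 c  3  3  3  3  4  5  6  6  7
 n  4  4  4  4  4  5  6  7  7
 c  5  5  5  5  5  5  6  6  7
 m  6  6  6  6  6  6  6  7  7
 g  7  7  7  7  7  6  7  7  8
 i  8  8  8  8  8  7  7  8  7
 k  9  9  9  9  9  8  8  8  8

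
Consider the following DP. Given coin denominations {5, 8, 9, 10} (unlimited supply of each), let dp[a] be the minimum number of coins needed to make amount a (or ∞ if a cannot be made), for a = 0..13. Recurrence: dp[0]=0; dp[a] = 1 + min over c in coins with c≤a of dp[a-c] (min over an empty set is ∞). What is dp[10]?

 a  0  1  2  3  4  5  6  7  8  9 10 11 12 13
dp  0  -  -  -  -  1  -  -  1  1  1  -  -  2
(- denotes ∞ / unreachable)

1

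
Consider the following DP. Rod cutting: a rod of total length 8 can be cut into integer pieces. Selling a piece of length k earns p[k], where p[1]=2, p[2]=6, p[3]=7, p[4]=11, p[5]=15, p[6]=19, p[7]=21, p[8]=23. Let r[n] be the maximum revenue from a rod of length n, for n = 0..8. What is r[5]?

   n    0    1    2    3    4    5    6    7    8
r[n]    0    2    6    8   12   15   19   21   25

15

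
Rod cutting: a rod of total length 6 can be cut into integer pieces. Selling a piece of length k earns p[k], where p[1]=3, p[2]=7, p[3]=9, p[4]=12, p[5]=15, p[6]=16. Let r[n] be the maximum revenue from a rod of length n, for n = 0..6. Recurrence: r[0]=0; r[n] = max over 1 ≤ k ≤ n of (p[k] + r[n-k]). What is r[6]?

   n    0    1    2    3    4    5    6
r[n]    0    3    7   10   14   17   21

21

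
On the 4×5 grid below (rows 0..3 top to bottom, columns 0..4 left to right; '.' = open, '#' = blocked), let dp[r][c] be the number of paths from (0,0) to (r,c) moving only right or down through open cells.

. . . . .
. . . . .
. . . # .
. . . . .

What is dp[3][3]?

10

r\c   0   1   2   3   4
  0   1   1   1   1   1
  1   1   2   3   4   5
  2   1   3   6   0   5
  3   1   4  10  10  15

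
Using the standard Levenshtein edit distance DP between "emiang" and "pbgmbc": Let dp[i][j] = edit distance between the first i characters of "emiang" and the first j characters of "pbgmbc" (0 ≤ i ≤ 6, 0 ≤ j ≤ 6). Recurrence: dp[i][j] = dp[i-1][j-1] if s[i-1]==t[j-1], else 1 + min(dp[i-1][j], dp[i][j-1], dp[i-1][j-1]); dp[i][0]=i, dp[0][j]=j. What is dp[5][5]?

   ''  p  b  g  m  b  c
''  0  1  2  3  4  5  6
 e  1  1  2  3  4  5  6
 m  2  2  2  3  3  4  5
 i  3  3  3  3  4  4  5
 a  4  4  4  4  4  5  5
 n  5  5  5  5  5  5  6
 g  6  6  6  5  6  6  6

5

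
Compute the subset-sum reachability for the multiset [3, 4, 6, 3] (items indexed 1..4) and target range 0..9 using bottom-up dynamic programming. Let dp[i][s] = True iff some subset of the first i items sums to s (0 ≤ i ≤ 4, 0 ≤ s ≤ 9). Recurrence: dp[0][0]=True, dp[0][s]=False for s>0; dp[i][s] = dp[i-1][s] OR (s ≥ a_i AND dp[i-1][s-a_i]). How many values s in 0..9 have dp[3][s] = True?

6

i\s   0   1   2   3   4   5   6   7   8   9
  0   T   F   F   F   F   F   F   F   F   F
  1   T   F   F   T   F   F   F   F   F   F
  2   T   F   F   T   T   F   F   T   F   F
  3   T   F   F   T   T   F   T   T   F   T
  4   T   F   F   T   T   F   T   T   F   T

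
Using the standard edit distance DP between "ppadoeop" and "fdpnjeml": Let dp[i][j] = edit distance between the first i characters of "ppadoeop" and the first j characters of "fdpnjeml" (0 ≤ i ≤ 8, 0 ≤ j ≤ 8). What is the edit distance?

   ''  f  d  p  n  j  e  m  l
''  0  1  2  3  4  5  6  7  8
 p  1  1  2  2  3  4  5  6  7
 p  2  2  2  2  3  4  5  6  7
 a  3  3  3  3  3  4  5  6  7
 d  4  4  3  4  4  4  5  6  7
 o  5  5  4  4  5  5  5  6  7
 e  6  6  5  5  5  6  5  6  7
 o  7  7  6  6  6  6  6  6  7
 p  8  8  7  6  7  7  7  7  7

7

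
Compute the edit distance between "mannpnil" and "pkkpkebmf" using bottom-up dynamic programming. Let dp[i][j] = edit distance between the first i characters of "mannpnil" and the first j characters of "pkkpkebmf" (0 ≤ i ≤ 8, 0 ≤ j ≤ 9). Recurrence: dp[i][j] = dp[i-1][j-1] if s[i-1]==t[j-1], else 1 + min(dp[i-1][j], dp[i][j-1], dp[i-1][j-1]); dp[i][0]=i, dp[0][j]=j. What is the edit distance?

   ''  p  k  k  p  k  e  b  m  f
''  0  1  2  3  4  5  6  7  8  9
 m  1  1  2  3  4  5  6  7  7  8
 a  2  2  2  3  4  5  6  7  8  8
 n  3  3  3  3  4  5  6  7  8  9
 n  4  4  4  4  4  5  6  7  8  9
 p  5  4  5  5  4  5  6  7  8  9
 n  6  5  5  6  5  5  6  7  8  9
 i  7  6  6  6  6  6  6  7  8  9
 l  8  7  7  7  7  7  7  7  8  9

9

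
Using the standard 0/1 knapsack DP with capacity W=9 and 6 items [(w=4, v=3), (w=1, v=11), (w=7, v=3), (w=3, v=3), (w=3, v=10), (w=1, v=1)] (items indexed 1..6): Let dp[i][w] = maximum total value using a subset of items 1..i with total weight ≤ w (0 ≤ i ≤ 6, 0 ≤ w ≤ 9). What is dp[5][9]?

i\w   0   1   2   3   4   5   6   7   8   9
  0   0   0   0   0   0   0   0   0   0   0
  1   0   0   0   0   3   3   3   3   3   3
  2   0  11  11  11  11  14  14  14  14  14
  3   0  11  11  11  11  14  14  14  14  14
  4   0  11  11  11  14  14  14  14  17  17
  5   0  11  11  11  21  21  21  24  24  24
  6   0  11  12  12  21  22  22  24  25  25

24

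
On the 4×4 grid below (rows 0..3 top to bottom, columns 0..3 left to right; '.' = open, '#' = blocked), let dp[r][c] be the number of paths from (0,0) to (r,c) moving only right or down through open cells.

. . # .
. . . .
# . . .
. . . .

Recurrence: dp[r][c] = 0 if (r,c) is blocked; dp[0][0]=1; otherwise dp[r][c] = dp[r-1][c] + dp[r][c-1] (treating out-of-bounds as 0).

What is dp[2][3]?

6

r\c   0   1   2   3
  0   1   1   0   0
  1   1   2   2   2
  2   0   2   4   6
  3   0   2   6  12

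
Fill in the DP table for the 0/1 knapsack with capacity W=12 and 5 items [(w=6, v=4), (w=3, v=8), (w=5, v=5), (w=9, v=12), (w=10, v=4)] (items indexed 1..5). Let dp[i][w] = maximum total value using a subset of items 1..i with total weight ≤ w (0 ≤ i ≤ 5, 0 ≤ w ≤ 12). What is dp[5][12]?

i\w   0   1   2   3   4   5   6   7   8   9  10  11  12
  0   0   0   0   0   0   0   0   0   0   0   0   0   0
  1   0   0   0   0   0   0   4   4   4   4   4   4   4
  2   0   0   0   8   8   8   8   8   8  12  12  12  12
  3   0   0   0   8   8   8   8   8  13  13  13  13  13
  4   0   0   0   8   8   8   8   8  13  13  13  13  20
  5   0   0   0   8   8   8   8   8  13  13  13  13  20

20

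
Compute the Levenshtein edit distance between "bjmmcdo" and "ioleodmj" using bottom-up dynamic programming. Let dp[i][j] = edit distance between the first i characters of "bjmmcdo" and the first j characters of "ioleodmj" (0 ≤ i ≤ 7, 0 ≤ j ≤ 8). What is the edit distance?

   ''  i  o  l  e  o  d  m  j
''  0  1  2  3  4  5  6  7  8
 b  1  1  2  3  4  5  6  7  8
 j  2  2  2  3  4  5  6  7  7
 m  3  3  3  3  4  5  6  6  7
 m  4  4  4  4  4  5  6  6  7
 c  5  5  5  5  5  5  6  7  7
 d  6  6  6  6  6  6  5  6  7
 o  7  7  6  7  7  6  6  6  7

7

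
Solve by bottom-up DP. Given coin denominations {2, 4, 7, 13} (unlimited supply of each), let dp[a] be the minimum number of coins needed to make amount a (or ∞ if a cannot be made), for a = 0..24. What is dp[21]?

 a  0  1  2  3  4  5  6  7  8  9 10 11 12 13 14 15 16 17 18 19 20 21 22 23 24
dp  0  -  1  -  1  -  2  1  2  2  3  2  3  1  2  2  3  2  3  3  2  3  3  4  3
(- denotes ∞ / unreachable)

3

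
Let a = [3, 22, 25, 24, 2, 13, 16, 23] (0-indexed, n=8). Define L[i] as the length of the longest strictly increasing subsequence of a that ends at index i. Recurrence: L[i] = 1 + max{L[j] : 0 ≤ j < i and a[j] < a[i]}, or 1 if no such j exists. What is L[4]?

1

   i    0    1    2    3    4    5    6    7
a[i]    3   22   25   24    2   13   16   23
L[i]    1    2    3    3    1    2    3    4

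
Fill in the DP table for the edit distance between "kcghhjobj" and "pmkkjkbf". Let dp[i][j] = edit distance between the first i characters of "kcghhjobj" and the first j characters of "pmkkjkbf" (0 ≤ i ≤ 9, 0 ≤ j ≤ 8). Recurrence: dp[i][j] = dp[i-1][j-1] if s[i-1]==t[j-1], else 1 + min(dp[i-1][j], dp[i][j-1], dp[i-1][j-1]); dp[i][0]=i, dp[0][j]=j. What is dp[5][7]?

   ''  p  m  k  k  j  k  b  f
''  0  1  2  3  4  5  6  7  8
 k  1  1  2  2  3  4  5  6  7
 c  2  2  2  3  3  4  5  6  7
 g  3  3  3  3  4  4  5  6  7
 h  4  4  4  4  4  5  5  6  7
 h  5  5  5  5  5  5  6  6  7
 j  6  6  6  6  6  5  6  7  7
 o  7  7  7  7  7  6  6  7  8
 b  8  8  8  8  8  7  7  6  7
 j  9  9  9  9  9  8  8  7  7

6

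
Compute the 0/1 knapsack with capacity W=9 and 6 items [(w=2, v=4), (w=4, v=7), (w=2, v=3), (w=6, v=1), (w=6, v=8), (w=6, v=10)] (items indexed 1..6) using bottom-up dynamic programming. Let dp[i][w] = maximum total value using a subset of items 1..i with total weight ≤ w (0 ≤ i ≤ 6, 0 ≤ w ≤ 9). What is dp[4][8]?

14

i\w   0   1   2   3   4   5   6   7   8   9
  0   0   0   0   0   0   0   0   0   0   0
  1   0   0   4   4   4   4   4   4   4   4
  2   0   0   4   4   7   7  11  11  11  11
  3   0   0   4   4   7   7  11  11  14  14
  4   0   0   4   4   7   7  11  11  14  14
  5   0   0   4   4   7   7  11  11  14  14
  6   0   0   4   4   7   7  11  11  14  14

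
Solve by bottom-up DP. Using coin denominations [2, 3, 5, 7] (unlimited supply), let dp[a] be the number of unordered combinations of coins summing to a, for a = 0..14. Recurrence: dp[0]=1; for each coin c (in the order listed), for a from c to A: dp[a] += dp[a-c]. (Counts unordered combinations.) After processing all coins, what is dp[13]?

after  coin     0     1     2     3     4     5     6     7     8     9    10    11    12    13    14
          2     1     0     1     0     1     0     1     0     1     0     1     0     1     0     1
          3     1     0     1     1     1     1     2     1     2     2     2     2     3     2     3
          5     1     0     1     1     1     2     2     2     3     3     4     4     5     5     6
          7     1     0     1     1     1     2     2     3     3     4     5     5     7     7     9

7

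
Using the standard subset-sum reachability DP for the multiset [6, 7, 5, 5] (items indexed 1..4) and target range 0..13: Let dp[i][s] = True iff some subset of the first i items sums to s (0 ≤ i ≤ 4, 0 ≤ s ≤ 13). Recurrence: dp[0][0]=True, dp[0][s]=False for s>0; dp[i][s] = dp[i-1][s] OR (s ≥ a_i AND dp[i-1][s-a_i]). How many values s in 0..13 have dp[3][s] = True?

i\s   0   1   2   3   4   5   6   7   8   9  10  11  12  13
  0   T   F   F   F   F   F   F   F   F   F   F   F   F   F
  1   T   F   F   F   F   F   T   F   F   F   F   F   F   F
  2   T   F   F   F   F   F   T   T   F   F   F   F   F   T
  3   T   F   F   F   F   T   T   T   F   F   F   T   T   T
  4   T   F   F   F   F   T   T   T   F   F   T   T   T   T

7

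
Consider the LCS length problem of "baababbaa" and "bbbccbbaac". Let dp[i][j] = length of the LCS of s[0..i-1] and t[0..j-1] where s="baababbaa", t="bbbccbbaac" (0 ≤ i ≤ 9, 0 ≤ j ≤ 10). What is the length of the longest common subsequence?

6

   ''  b  b  b  c  c  b  b  a  a  c
''  0  0  0  0  0  0  0  0  0  0  0
 b  0  1  1  1  1  1  1  1  1  1  1
 a  0  1  1  1  1  1  1  1  2  2  2
 a  0  1  1  1  1  1  1  1  2  3  3
 b  0  1  2  2  2  2  2  2  2  3  3
 a  0  1  2  2  2  2  2  2  3  3  3
 b  0  1  2  3  3  3  3  3  3  3  3
 b  0  1  2  3  3  3  4  4  4  4  4
 a  0  1  2  3  3  3  4  4  5  5  5
 a  0  1  2  3  3  3  4  4  5  6  6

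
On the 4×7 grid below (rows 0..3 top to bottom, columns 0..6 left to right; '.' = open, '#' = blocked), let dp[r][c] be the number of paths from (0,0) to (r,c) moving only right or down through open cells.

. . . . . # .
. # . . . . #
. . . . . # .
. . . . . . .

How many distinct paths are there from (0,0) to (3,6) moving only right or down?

r\c   0   1   2   3   4   5   6
  0   1   1   1   1   1   0   0
  1   1   0   1   2   3   3   0
  2   1   1   2   4   7   0   0
  3   1   2   4   8  15  15  15

15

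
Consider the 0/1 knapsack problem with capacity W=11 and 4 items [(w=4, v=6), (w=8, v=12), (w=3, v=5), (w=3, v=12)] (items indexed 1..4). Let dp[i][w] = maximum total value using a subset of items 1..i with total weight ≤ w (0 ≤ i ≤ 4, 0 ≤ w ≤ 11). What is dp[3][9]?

i\w   0   1   2   3   4   5   6   7   8   9  10  11
  0   0   0   0   0   0   0   0   0   0   0   0   0
  1   0   0   0   0   6   6   6   6   6   6   6   6
  2   0   0   0   0   6   6   6   6  12  12  12  12
  3   0   0   0   5   6   6   6  11  12  12  12  17
  4   0   0   0  12  12  12  17  18  18  18  23  24

12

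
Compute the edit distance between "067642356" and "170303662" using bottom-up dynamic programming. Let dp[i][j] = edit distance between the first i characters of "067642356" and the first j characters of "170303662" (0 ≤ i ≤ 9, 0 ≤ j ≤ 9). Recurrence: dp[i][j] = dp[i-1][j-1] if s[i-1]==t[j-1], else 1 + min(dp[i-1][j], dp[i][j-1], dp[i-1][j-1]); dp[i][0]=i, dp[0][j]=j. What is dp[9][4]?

7

   ''  1  7  0  3  0  3  6  6  2
''  0  1  2  3  4  5  6  7  8  9
 0  1  1  2  2  3  4  5  6  7  8
 6  2  2  2  3  3  4  5  5  6  7
 7  3  3  2  3  4  4  5  6  6  7
 6  4  4  3  3  4  5  5  5  6  7
 4  5  5  4  4  4  5  6  6  6  7
 2  6  6  5  5  5  5  6  7  7  6
 3  7  7  6  6  5  6  5  6  7  7
 5  8  8  7  7  6  6  6  6  7  8
 6  9  9  8  8  7  7  7  6  6  7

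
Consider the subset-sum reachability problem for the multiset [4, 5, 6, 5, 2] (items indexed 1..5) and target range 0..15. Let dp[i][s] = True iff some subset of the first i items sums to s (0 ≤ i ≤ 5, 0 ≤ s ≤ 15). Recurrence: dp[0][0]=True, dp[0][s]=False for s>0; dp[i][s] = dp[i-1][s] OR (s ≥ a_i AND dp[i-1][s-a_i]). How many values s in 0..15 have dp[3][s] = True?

8

i\s   0   1   2   3   4   5   6   7   8   9  10  11  12  13  14  15
  0   T   F   F   F   F   F   F   F   F   F   F   F   F   F   F   F
  1   T   F   F   F   T   F   F   F   F   F   F   F   F   F   F   F
  2   T   F   F   F   T   T   F   F   F   T   F   F   F   F   F   F
  3   T   F   F   F   T   T   T   F   F   T   T   T   F   F   F   T
  4   T   F   F   F   T   T   T   F   F   T   T   T   F   F   T   T
  5   T   F   T   F   T   T   T   T   T   T   T   T   T   T   T   T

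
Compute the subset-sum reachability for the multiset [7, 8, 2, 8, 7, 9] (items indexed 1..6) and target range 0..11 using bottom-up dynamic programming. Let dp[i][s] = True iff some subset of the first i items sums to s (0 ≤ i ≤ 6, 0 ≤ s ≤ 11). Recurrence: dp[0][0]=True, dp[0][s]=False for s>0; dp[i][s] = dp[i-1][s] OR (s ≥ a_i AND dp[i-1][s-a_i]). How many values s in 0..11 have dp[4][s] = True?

6

i\s   0   1   2   3   4   5   6   7   8   9  10  11
  0   T   F   F   F   F   F   F   F   F   F   F   F
  1   T   F   F   F   F   F   F   T   F   F   F   F
  2   T   F   F   F   F   F   F   T   T   F   F   F
  3   T   F   T   F   F   F   F   T   T   T   T   F
  4   T   F   T   F   F   F   F   T   T   T   T   F
  5   T   F   T   F   F   F   F   T   T   T   T   F
  6   T   F   T   F   F   F   F   T   T   T   T   T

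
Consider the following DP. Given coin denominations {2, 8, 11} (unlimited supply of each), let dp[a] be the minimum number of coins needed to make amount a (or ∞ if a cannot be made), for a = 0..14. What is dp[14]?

 a  0  1  2  3  4  5  6  7  8  9 10 11 12 13 14
dp  0  -  1  -  2  -  3  -  1  -  2  1  3  2  4
(- denotes ∞ / unreachable)

4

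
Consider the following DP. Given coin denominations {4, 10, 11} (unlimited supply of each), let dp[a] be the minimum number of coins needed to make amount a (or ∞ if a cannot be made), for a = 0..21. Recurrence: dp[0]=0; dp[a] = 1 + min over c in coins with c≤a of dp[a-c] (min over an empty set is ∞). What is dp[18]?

 a  0  1  2  3  4  5  6  7  8  9 10 11 12 13 14 15 16 17 18 19 20 21
dp  0  -  -  -  1  -  -  -  2  -  1  1  3  -  2  2  4  -  3  3  2  2
(- denotes ∞ / unreachable)

3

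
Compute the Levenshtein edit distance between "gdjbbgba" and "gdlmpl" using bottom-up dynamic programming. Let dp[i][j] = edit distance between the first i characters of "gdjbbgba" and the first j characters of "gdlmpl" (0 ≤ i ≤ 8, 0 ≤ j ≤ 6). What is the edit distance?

   ''  g  d  l  m  p  l
''  0  1  2  3  4  5  6
 g  1  0  1  2  3  4  5
 d  2  1  0  1  2  3  4
 j  3  2  1  1  2  3  4
 b  4  3  2  2  2  3  4
 b  5  4  3  3  3  3  4
 g  6  5  4  4  4  4  4
 b  7  6  5  5  5  5  5
 a  8  7  6  6  6  6  6

6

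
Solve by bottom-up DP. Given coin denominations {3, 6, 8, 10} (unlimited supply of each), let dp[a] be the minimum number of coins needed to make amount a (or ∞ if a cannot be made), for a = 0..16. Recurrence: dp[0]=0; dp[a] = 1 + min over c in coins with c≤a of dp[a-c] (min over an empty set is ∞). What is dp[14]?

2

 a  0  1  2  3  4  5  6  7  8  9 10 11 12 13 14 15 16
dp  0  -  -  1  -  -  1  -  1  2  1  2  2  2  2  3  2
(- denotes ∞ / unreachable)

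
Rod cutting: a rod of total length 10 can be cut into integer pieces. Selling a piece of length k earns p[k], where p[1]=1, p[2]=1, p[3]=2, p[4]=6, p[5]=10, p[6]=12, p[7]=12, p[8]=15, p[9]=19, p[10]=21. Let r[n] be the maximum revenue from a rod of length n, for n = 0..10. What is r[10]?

   n    0    1    2    3    4    5    6    7    8    9   10
r[n]    0    1    2    3    6   10   12   13   15   19   21

21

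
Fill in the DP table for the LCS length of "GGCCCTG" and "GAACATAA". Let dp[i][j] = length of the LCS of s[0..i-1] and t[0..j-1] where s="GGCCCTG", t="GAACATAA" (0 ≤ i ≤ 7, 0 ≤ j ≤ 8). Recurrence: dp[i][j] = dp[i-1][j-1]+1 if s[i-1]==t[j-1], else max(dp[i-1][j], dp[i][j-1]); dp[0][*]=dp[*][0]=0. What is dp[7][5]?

   ''  G  A  A  C  A  T  A  A
''  0  0  0  0  0  0  0  0  0
 G  0  1  1  1  1  1  1  1  1
 G  0  1  1  1  1  1  1  1  1
 C  0  1  1  1  2  2  2  2  2
 C  0  1  1  1  2  2  2  2  2
 C  0  1  1  1  2  2  2  2  2
 T  0  1  1  1  2  2  3  3  3
 G  0  1  1  1  2  2  3  3  3

2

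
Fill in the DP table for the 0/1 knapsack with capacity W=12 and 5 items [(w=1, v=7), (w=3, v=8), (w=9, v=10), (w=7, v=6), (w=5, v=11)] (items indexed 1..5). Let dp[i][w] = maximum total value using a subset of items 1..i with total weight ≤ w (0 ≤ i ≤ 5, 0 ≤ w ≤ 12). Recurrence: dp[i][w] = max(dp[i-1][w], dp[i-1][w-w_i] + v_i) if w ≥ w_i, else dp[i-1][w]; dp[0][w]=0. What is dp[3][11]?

17

i\w   0   1   2   3   4   5   6   7   8   9  10  11  12
  0   0   0   0   0   0   0   0   0   0   0   0   0   0
  1   0   7   7   7   7   7   7   7   7   7   7   7   7
  2   0   7   7   8  15  15  15  15  15  15  15  15  15
  3   0   7   7   8  15  15  15  15  15  15  17  17  18
  4   0   7   7   8  15  15  15  15  15  15  17  21  21
  5   0   7   7   8  15  15  18  18  19  26  26  26  26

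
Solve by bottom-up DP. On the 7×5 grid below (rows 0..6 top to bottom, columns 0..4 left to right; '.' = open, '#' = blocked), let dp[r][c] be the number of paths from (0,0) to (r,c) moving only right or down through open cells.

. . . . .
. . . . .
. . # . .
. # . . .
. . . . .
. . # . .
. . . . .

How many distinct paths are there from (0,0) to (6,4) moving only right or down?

r\c   0   1   2   3   4
  0   1   1   1   1   1
  1   1   2   3   4   5
  2   1   3   0   4   9
  3   1   0   0   4  13
  4   1   1   1   5  18
  5   1   2   0   5  23
  6   1   3   3   8  31

31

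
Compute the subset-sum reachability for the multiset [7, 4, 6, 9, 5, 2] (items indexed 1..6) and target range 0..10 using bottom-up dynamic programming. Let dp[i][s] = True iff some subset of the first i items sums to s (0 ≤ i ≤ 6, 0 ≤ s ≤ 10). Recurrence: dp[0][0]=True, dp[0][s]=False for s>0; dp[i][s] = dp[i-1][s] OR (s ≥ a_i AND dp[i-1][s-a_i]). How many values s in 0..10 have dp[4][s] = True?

6

i\s   0   1   2   3   4   5   6   7   8   9  10
  0   T   F   F   F   F   F   F   F   F   F   F
  1   T   F   F   F   F   F   F   T   F   F   F
  2   T   F   F   F   T   F   F   T   F   F   F
  3   T   F   F   F   T   F   T   T   F   F   T
  4   T   F   F   F   T   F   T   T   F   T   T
  5   T   F   F   F   T   T   T   T   F   T   T
  6   T   F   T   F   T   T   T   T   T   T   T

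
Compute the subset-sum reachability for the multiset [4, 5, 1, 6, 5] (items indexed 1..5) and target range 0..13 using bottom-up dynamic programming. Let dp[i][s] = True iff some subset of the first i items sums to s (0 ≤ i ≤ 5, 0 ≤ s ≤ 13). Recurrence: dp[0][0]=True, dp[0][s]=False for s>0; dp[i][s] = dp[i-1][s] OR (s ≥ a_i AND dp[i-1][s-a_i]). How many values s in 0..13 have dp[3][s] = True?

7

i\s   0   1   2   3   4   5   6   7   8   9  10  11  12  13
  0   T   F   F   F   F   F   F   F   F   F   F   F   F   F
  1   T   F   F   F   T   F   F   F   F   F   F   F   F   F
  2   T   F   F   F   T   T   F   F   F   T   F   F   F   F
  3   T   T   F   F   T   T   T   F   F   T   T   F   F   F
  4   T   T   F   F   T   T   T   T   F   T   T   T   T   F
  5   T   T   F   F   T   T   T   T   F   T   T   T   T   F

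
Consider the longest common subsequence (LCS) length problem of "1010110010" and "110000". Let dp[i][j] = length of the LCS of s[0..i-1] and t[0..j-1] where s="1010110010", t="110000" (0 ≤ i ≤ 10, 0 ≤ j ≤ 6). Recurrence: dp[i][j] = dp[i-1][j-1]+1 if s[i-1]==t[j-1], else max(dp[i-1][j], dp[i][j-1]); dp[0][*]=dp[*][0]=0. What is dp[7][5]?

4

   ''  1  1  0  0  0  0
''  0  0  0  0  0  0  0
 1  0  1  1  1  1  1  1
 0  0  1  1  2  2  2  2
 1  0  1  2  2  2  2  2
 0  0  1  2  3  3  3  3
 1  0  1  2  3  3  3  3
 1  0  1  2  3  3  3  3
 0  0  1  2  3  4  4  4
 0  0  1  2  3  4  5  5
 1  0  1  2  3  4  5  5
 0  0  1  2  3  4  5  6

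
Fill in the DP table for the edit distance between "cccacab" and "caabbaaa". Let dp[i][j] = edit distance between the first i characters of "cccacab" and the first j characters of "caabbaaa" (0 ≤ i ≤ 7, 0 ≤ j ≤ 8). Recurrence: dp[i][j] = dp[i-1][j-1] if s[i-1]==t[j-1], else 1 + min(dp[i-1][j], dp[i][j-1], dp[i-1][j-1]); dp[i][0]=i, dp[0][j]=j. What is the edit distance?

6

   ''  c  a  a  b  b  a  a  a
''  0  1  2  3  4  5  6  7  8
 c  1  0  1  2  3  4  5  6  7
 c  2  1  1  2  3  4  5  6  7
 c  3  2  2  2  3  4  5  6  7
 a  4  3  2  2  3  4  4  5  6
 c  5  4  3  3  3  4  5  5  6
 a  6  5  4  3  4  4  4  5  5
 b  7  6  5  4  3  4  5  5  6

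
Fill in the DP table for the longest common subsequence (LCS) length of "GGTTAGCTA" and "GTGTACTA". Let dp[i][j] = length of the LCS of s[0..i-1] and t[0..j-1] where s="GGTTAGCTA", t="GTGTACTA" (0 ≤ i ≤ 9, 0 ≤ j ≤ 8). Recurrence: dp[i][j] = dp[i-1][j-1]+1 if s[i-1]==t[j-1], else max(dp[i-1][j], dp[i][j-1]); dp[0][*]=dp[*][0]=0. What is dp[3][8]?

3

   ''  G  T  G  T  A  C  T  A
''  0  0  0  0  0  0  0  0  0
 G  0  1  1  1  1  1  1  1  1
 G  0  1  1  2  2  2  2  2  2
 T  0  1  2  2  3  3  3  3  3
 T  0  1  2  2  3  3  3  4  4
 A  0  1  2  2  3  4  4  4  5
 G  0  1  2  3  3  4  4  4  5
 C  0  1  2  3  3  4  5  5  5
 T  0  1  2  3  4  4  5  6  6
 A  0  1  2  3  4  5  5  6  7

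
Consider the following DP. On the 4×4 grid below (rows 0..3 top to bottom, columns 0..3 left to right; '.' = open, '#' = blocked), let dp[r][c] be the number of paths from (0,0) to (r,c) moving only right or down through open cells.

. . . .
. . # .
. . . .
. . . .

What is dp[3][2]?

7

r\c   0   1   2   3
  0   1   1   1   1
  1   1   2   0   1
  2   1   3   3   4
  3   1   4   7  11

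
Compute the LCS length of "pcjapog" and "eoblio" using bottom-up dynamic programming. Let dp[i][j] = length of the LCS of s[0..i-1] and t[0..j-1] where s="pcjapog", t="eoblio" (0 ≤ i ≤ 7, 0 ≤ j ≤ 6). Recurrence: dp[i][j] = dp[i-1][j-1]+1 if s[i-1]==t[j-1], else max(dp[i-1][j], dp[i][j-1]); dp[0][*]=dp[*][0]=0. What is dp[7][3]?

   ''  e  o  b  l  i  o
''  0  0  0  0  0  0  0
 p  0  0  0  0  0  0  0
 c  0  0  0  0  0  0  0
 j  0  0  0  0  0  0  0
 a  0  0  0  0  0  0  0
 p  0  0  0  0  0  0  0
 o  0  0  1  1  1  1  1
 g  0  0  1  1  1  1  1

1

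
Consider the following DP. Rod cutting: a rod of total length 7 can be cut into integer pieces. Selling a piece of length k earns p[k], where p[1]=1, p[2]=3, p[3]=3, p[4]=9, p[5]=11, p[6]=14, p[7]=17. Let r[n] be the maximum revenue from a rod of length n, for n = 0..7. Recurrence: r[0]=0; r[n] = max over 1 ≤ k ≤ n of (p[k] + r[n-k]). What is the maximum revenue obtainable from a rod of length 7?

   n    0    1    2    3    4    5    6    7
r[n]    0    1    3    4    9   11   14   17

17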